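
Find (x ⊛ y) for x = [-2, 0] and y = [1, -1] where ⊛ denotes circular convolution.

(x ⊛ y)[n] = Σ(m=0 to 1) x[m] · y[(n-m) mod 2]

Computing each output sample:
(x ⊛ y)[0] = -2
(x ⊛ y)[1] = 2

x ⊛ y = [-2, 2]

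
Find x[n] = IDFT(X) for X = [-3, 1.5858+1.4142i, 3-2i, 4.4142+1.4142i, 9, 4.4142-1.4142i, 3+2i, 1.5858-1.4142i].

x[n] = (1/8) Σ(k=0 to 7) X[k] · e^(2πikn/8)

Computing each x[n]:
x[0] = 3
x[1] = -2
x[2] = 0
x[3] = -2
x[4] = 0
x[5] = 0
x[6] = 0
x[7] = -2

x = [3, -2, 0, -2, 0, 0, 0, -2]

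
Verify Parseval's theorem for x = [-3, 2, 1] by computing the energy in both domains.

Time domain:
Σ|x[n]|² = |-3|² + |2|² + |1|² = 14.0000

Frequency domain:
(1/3)Σ|X[k]|² = (1/3)(|0|² + |-4.5000-0.8660i|² + |-4.5000+0.8660i|²) = (1/3)·42.0000 = 14.0000

Both sides agree, confirming Parseval's theorem.

Σ|x[n]|² = (1/N)Σ|X[k]|² = 14.0000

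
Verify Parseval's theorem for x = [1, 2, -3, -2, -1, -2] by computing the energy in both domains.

Time domain:
Σ|x[n]|² = |1|² + |2|² + |-3|² + |-2|² + |-1|² + |-2|² = 23.0000

Frequency domain:
(1/6)Σ|X[k]|² = (1/6)(|-5|² + |5.0000-1.7321i|² + |1.0000-5.1962i|² + |-1|² + |1.0000+5.1962i|² + |5.0000+1.7321i|²) = (1/6)·138.0000 = 23.0000

Both sides agree, confirming Parseval's theorem.

Σ|x[n]|² = (1/N)Σ|X[k]|² = 23.0000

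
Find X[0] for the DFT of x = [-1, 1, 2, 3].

X[0] = Σ(n=0 to 3) x[n] · ω_4^0 = Σ x[n]
= (-1) + (1) + (2) + (3)

X[0] = 5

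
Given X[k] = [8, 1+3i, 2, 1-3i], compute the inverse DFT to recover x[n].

x[n] = (1/4) Σ(k=0 to 3) X[k] · e^(2πikn/4)

Computing each x[n]:
x[0] = 3
x[1] = 0
x[2] = 2
x[3] = 3

x = [3, 0, 2, 3]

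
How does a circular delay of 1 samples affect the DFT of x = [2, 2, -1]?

Time shift by 1: X_shifted[k] = ω_3^(1k) · X[k]
Shifted x = [-1, 2, 2]

DFT(x[n-1]) = [3, -3, -3]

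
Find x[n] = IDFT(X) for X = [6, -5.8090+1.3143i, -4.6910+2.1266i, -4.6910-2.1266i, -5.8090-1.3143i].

x[n] = (1/5) Σ(k=0 to 4) X[k] · e^(2πikn/5)

Computing each x[n]:
x[0] = -3
x[1] = 1
x[2] = 3
x[3] = 2
x[4] = 3

x = [-3, 1, 3, 2, 3]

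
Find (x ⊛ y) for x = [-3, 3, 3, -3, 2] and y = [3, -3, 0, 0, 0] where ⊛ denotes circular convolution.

(x ⊛ y)[n] = Σ(m=0 to 4) x[m] · y[(n-m) mod 5]

Computing each output sample:
(x ⊛ y)[0] = -15
(x ⊛ y)[1] = 18
(x ⊛ y)[2] = 0
(x ⊛ y)[3] = -18
(x ⊛ y)[4] = 15

x ⊛ y = [-15, 18, 0, -18, 15]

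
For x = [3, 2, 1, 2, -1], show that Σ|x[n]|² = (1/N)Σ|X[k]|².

Time domain:
Σ|x[n]|² = |3|² + |2|² + |1|² + |2|² + |-1|² = 19.0000

Frequency domain:
(1/5)Σ|X[k]|² = (1/5)(|7|² + |0.8820-2.2654i|² + |3.1180-2.7144i|² + |3.1180+2.7144i|² + |0.8820+2.2654i|²) = (1/5)·95.0000 = 19.0000

Both sides agree, confirming Parseval's theorem.

Σ|x[n]|² = (1/N)Σ|X[k]|² = 19.0000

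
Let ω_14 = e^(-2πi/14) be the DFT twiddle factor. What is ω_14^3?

ω_14^3 = e^(-2πi·3/14)
= cos(-2π·3/14) + i·sin(-2π·3/14)
= cos(-6π/14) + i·sin(-6π/14)

ω_14^3 = cos(-6π/14) + i·sin(-6π/14) = 0.2225-0.9749i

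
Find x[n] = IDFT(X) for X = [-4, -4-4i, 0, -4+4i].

x[n] = (1/4) Σ(k=0 to 3) X[k] · e^(2πikn/4)

Computing each x[n]:
x[0] = -3
x[1] = 1
x[2] = 1
x[3] = -3

x = [-3, 1, 1, -3]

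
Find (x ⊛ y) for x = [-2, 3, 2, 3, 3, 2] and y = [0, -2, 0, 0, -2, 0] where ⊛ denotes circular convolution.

(x ⊛ y)[n] = Σ(m=0 to 5) x[m] · y[(n-m) mod 6]

Computing each output sample:
(x ⊛ y)[0] = -8
(x ⊛ y)[1] = -2
(x ⊛ y)[2] = -12
(x ⊛ y)[3] = -8
(x ⊛ y)[4] = -2
(x ⊛ y)[5] = -12

x ⊛ y = [-8, -2, -12, -8, -2, -12]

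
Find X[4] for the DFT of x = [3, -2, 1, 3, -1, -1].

X[4] = Σ(n=0 to 5) x[n] · ω_6^(4n) where ω_6 = e^(-2πi/6)
= (3)·ω_6^0 + (-2)·ω_6^4 + (1)·ω_6^8 + (3)·ω_6^12 + (-1)·ω_6^16 + (-1)·ω_6^20

X[4] = 7.5000-2.5981i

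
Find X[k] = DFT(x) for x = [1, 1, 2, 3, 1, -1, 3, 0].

X[k] = Σ(n=0 to 7) x[n] · ω_8^(nk)
where ω_8 = e^(-2πi/8)

Computing each X[k]:
X[0] = 10
X[1] = -0.7071-2.5355i
X[2] = -3+3i
X[3] = 0.7071-4.5355i
X[4] = 4
X[5] = 0.7071+4.5355i
X[6] = -3-3i
X[7] = -0.7071+2.5355i

X = [10, -0.7071-2.5355i, -3+3i, 0.7071-4.5355i, 4, 0.7071+4.5355i, -3-3i, -0.7071+2.5355i]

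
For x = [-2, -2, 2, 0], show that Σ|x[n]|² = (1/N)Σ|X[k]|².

Time domain:
Σ|x[n]|² = |-2|² + |-2|² + |2|² + |0|² = 12.0000

Frequency domain:
(1/4)Σ|X[k]|² = (1/4)(|-2|² + |-4+2i|² + |2|² + |-4-2i|²) = (1/4)·48.0000 = 12.0000

Both sides agree, confirming Parseval's theorem.

Σ|x[n]|² = (1/N)Σ|X[k]|² = 12.0000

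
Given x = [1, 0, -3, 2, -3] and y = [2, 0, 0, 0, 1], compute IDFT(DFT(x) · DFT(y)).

(x ⊛ y)[n] = Σ(m=0 to 4) x[m] · y[(n-m) mod 5]

Computing each output sample:
(x ⊛ y)[0] = 2
(x ⊛ y)[1] = -3
(x ⊛ y)[2] = -4
(x ⊛ y)[3] = 1
(x ⊛ y)[4] = -5

x ⊛ y = [2, -3, -4, 1, -5]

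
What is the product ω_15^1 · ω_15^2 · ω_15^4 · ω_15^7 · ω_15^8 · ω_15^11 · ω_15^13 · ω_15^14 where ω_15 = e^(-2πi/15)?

The primitive 15th roots of unity are ω_15^k for k coprime to 15: k ∈ {1, 2, 4, 7, 8, 11, 13, 14}
Their product equals the constant term of the cyclotomic polynomial Φ_15(x) up to sign.
For n ≥ 3, the product of all primitive nth roots of unity is 1. (For n=1 it is 1; for n=2 it is -1.)

1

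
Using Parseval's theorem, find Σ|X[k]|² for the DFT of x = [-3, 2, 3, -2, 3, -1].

Parseval: Σ|x[n]|² = (1/N)Σ|X[k]|², so Σ|X[k]|² = N·Σ|x[n]|² = 6·36.0000

Σ|X[k]|² = N·Σ|x[n]|² = 6·36.0000 = 216.0000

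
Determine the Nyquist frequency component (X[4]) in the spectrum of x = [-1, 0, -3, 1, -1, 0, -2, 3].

X[4] = Σ(n=0 to 7) x[n] · ω_8^(4n) where ω_8 = e^(-2πi/8)
= (-1)·ω_8^0 + (0)·ω_8^4 + (-3)·ω_8^8 + (1)·ω_8^12 + (-1)·ω_8^16 + (0)·ω_8^20 + (-2)·ω_8^24 + (3)·ω_8^28

X[4] = -11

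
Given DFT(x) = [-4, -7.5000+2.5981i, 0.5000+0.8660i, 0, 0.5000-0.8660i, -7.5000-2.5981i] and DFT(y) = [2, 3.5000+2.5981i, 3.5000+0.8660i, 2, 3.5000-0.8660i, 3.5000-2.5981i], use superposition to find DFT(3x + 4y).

By linearity: DFT(3x + 4y) = 3·DFT(x) + 4·DFT(y)
= 3·[-4, -7.5000+2.5981i, 0.5000+0.8660i, 0, 0.5000-0.8660i, -7.5000-2.5981i] + 4·[2, 3.5000+2.5981i, 3.5000+0.8660i, 2, 3.5000-0.8660i, 3.5000-2.5981i]

Computing element-wise:
Z[0] = 3·(-4) + 4·(2) = -4
Z[1] = 3·(-7.5000+2.5981i) + 4·(3.5000+2.5981i) = -8.5000+18.1867i
Z[2] = 3·(0.5000+0.8660i) + 4·(3.5000+0.8660i) = 15.5000+6.0620i
Z[3] = 3·(0) + 4·(2) = 8
Z[4] = 3·(0.5000-0.8660i) + 4·(3.5000-0.8660i) = 15.5000-6.0620i
Z[5] = 3·(-7.5000-2.5981i) + 4·(3.5000-2.5981i) = -8.5000-18.1867i

DFT(3x + 4y) = 3·X + 4·Y = [-4, -8.5000+18.1867i, 15.5000+6.0620i, 8, 15.5000-6.0620i, -8.5000-18.1867i]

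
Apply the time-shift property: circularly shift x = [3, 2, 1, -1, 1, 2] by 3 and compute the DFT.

Time shift by 3: X_shifted[k] = ω_6^(3k) · X[k]
Shifted x = [-1, 1, 2, 3, 2, 1]

DFT(x[n-3]) = [8, -5, -1, -2, -1, -5]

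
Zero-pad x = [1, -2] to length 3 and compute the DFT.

Original 2-point DFT: [-1, 3]
Zero-padded 3-point DFT provides frequency interpolation.

DFT_3([x, 0, ...]) = [-1, 2.0000+1.7321i, 2.0000-1.7321i]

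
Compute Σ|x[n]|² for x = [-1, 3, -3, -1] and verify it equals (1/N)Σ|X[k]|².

Time domain:
Σ|x[n]|² = |-1|² + |3|² + |-3|² + |-1|² = 20.0000

Frequency domain:
(1/4)Σ|X[k]|² = (1/4)(|-2|² + |2-4i|² + |-6|² + |2+4i|²) = (1/4)·80.0000 = 20.0000

Both sides agree, confirming Parseval's theorem.

Σ|x[n]|² = (1/N)Σ|X[k]|² = 20.0000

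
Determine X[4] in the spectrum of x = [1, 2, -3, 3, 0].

X[4] = Σ(n=0 to 4) x[n] · ω_5^(4n) where ω_5 = e^(-2πi/5)
= (1)·ω_5^0 + (2)·ω_5^4 + (-3)·ω_5^8 + (3)·ω_5^12 + (0)·ω_5^16

X[4] = 1.6180-1.6246i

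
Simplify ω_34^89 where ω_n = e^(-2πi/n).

Since ω_34^34 = 1, powers reduce modulo 34.
89 mod 34 = 21
So ω_34^89 = ω_34^21 = e^(-2πi·21/34)

ω_34^89 = ω_34^21 = -0.7390+0.6737i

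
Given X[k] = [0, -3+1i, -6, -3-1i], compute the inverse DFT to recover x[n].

x[n] = (1/4) Σ(k=0 to 3) X[k] · e^(2πikn/4)

Computing each x[n]:
x[0] = -3
x[1] = 1
x[2] = 0
x[3] = 2

x = [-3, 1, 0, 2]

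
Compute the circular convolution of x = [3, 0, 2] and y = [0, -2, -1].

(x ⊛ y)[n] = Σ(m=0 to 2) x[m] · y[(n-m) mod 3]

Computing each output sample:
(x ⊛ y)[0] = -4
(x ⊛ y)[1] = -8
(x ⊛ y)[2] = -3

x ⊛ y = [-4, -8, -3]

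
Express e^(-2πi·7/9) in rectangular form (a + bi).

ω_9^7 = e^(-2πi·7/9)
= cos(-2π·7/9) + i·sin(-2π·7/9)
= cos(-14π/9) + i·sin(-14π/9)

ω_9^7 = cos(-14π/9) + i·sin(-14π/9) = 0.1736+0.9848i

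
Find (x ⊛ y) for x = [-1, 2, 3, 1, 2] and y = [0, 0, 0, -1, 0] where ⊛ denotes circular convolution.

(x ⊛ y)[n] = Σ(m=0 to 4) x[m] · y[(n-m) mod 5]

Computing each output sample:
(x ⊛ y)[0] = -3
(x ⊛ y)[1] = -1
(x ⊛ y)[2] = -2
(x ⊛ y)[3] = 1
(x ⊛ y)[4] = -2

x ⊛ y = [-3, -1, -2, 1, -2]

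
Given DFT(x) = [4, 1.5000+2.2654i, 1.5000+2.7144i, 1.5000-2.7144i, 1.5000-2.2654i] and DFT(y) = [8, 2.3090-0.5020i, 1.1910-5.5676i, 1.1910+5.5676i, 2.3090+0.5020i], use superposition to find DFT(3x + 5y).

By linearity: DFT(3x + 5y) = 3·DFT(x) + 5·DFT(y)
= 3·[4, 1.5000+2.2654i, 1.5000+2.7144i, 1.5000-2.7144i, 1.5000-2.2654i] + 5·[8, 2.3090-0.5020i, 1.1910-5.5676i, 1.1910+5.5676i, 2.3090+0.5020i]

Computing element-wise:
Z[0] = 3·(4) + 5·(8) = 52
Z[1] = 3·(1.5000+2.2654i) + 5·(2.3090-0.5020i) = 16.0450+4.2862i
Z[2] = 3·(1.5000+2.7144i) + 5·(1.1910-5.5676i) = 10.4550-19.6948i
Z[3] = 3·(1.5000-2.7144i) + 5·(1.1910+5.5676i) = 10.4550+19.6948i
Z[4] = 3·(1.5000-2.2654i) + 5·(2.3090+0.5020i) = 16.0450-4.2862i

DFT(3x + 5y) = 3·X + 5·Y = [52, 16.0450+4.2862i, 10.4550-19.6948i, 10.4550+19.6948i, 16.0450-4.2862i]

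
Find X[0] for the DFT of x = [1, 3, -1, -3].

X[0] = Σ(n=0 to 3) x[n] · ω_4^0 = Σ x[n]
= (1) + (3) + (-1) + (-3)

X[0] = 0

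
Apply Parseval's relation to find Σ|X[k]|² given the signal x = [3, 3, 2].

Parseval: Σ|x[n]|² = (1/N)Σ|X[k]|², so Σ|X[k]|² = N·Σ|x[n]|² = 3·22.0000

Σ|X[k]|² = N·Σ|x[n]|² = 3·22.0000 = 66.0000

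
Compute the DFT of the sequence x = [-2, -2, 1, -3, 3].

X[k] = Σ(n=0 to 4) x[n] · ω_5^(nk)
where ω_5 = e^(-2πi/5)

Computing each X[k]:
X[0] = -3
X[1] = -0.0729+2.4041i
X[2] = -3.4271+6.7432i
X[3] = -3.4271-6.7432i
X[4] = -0.0729-2.4041i

X = [-3, -0.0729+2.4041i, -3.4271+6.7432i, -3.4271-6.7432i, -0.0729-2.4041i]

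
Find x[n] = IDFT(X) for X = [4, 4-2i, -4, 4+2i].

x[n] = (1/4) Σ(k=0 to 3) X[k] · e^(2πikn/4)

Computing each x[n]:
x[0] = 2
x[1] = 3
x[2] = -2
x[3] = 1

x = [2, 3, -2, 1]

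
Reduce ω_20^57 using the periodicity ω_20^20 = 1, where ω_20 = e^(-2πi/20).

Since ω_20^20 = 1, powers reduce modulo 20.
57 mod 20 = 17
So ω_20^57 = ω_20^17 = e^(-2πi·17/20)

ω_20^57 = ω_20^17 = 0.5878+0.8090i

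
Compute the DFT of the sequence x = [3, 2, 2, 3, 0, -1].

X[k] = Σ(n=0 to 5) x[n] · ω_6^(nk)
where ω_6 = e^(-2πi/6)

Computing each X[k]:
X[0] = 9
X[1] = -0.5000-4.3301i
X[2] = 4.5000-0.8660i
X[3] = 1
X[4] = 4.5000+0.8660i
X[5] = -0.5000+4.3301i

X = [9, -0.5000-4.3301i, 4.5000-0.8660i, 1, 4.5000+0.8660i, -0.5000+4.3301i]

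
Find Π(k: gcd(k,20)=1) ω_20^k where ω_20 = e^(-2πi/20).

The primitive 20th roots of unity are ω_20^k for k coprime to 20: k ∈ {1, 3, 7, 9, 11, 13, 17, 19}
Their product equals the constant term of the cyclotomic polynomial Φ_20(x) up to sign.
For n ≥ 3, the product of all primitive nth roots of unity is 1. (For n=1 it is 1; for n=2 it is -1.)

1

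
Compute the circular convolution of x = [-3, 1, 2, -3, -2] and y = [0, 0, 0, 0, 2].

(x ⊛ y)[n] = Σ(m=0 to 4) x[m] · y[(n-m) mod 5]

Computing each output sample:
(x ⊛ y)[0] = 2
(x ⊛ y)[1] = 4
(x ⊛ y)[2] = -6
(x ⊛ y)[3] = -4
(x ⊛ y)[4] = -6

x ⊛ y = [2, 4, -6, -4, -6]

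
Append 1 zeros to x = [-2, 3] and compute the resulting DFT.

Original 2-point DFT: [1, -5]
Zero-padded 3-point DFT provides frequency interpolation.

DFT_3([x, 0, ...]) = [1, -3.5000-2.5981i, -3.5000+2.5981i]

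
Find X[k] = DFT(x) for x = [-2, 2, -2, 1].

X[k] = Σ(n=0 to 3) x[n] · ω_4^(nk)
where ω_4 = e^(-2πi/4)

Computing each X[k]:
X[0] = -1
X[1] = -1i
X[2] = -7
X[3] = 1i

X = [-1, -1i, -7, 1i]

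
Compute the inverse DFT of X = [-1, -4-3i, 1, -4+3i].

x[n] = (1/4) Σ(k=0 to 3) X[k] · e^(2πikn/4)

Computing each x[n]:
x[0] = -2
x[1] = 1
x[2] = 2
x[3] = -2

x = [-2, 1, 2, -2]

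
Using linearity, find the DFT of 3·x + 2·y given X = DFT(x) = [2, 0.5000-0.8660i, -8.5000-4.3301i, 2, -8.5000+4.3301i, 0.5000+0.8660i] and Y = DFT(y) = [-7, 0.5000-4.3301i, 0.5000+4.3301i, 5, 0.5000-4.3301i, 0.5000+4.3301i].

By linearity: DFT(3x + 2y) = 3·DFT(x) + 2·DFT(y)
= 3·[2, 0.5000-0.8660i, -8.5000-4.3301i, 2, -8.5000+4.3301i, 0.5000+0.8660i] + 2·[-7, 0.5000-4.3301i, 0.5000+4.3301i, 5, 0.5000-4.3301i, 0.5000+4.3301i]

Computing element-wise:
Z[0] = 3·(2) + 2·(-7) = -8
Z[1] = 3·(0.5000-0.8660i) + 2·(0.5000-4.3301i) = 2.5000-11.2582i
Z[2] = 3·(-8.5000-4.3301i) + 2·(0.5000+4.3301i) = -24.5000-4.3301i
Z[3] = 3·(2) + 2·(5) = 16
Z[4] = 3·(-8.5000+4.3301i) + 2·(0.5000-4.3301i) = -24.5000+4.3301i
Z[5] = 3·(0.5000+0.8660i) + 2·(0.5000+4.3301i) = 2.5000+11.2582i

DFT(3x + 2y) = 3·X + 2·Y = [-8, 2.5000-11.2582i, -24.5000-4.3301i, 16, -24.5000+4.3301i, 2.5000+11.2582i]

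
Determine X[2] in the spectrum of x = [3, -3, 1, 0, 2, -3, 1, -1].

X[2] = Σ(n=0 to 7) x[n] · ω_8^(2n) where ω_8 = e^(-2πi/8)
= (3)·ω_8^0 + (-3)·ω_8^2 + (1)·ω_8^4 + (0)·ω_8^6 + (2)·ω_8^8 + (-3)·ω_8^10 + (1)·ω_8^12 + (-1)·ω_8^14

X[2] = 3+5i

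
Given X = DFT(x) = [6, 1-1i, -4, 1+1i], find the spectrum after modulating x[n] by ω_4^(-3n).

Modulation property: DFT(ω_4^(-3n)·x[n]) = X[(k-3) mod 4], so circularly shift X by 3 positions.

X[k-3] = [1-1i, -4, 1+1i, 6]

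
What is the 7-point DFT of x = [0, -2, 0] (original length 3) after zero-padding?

Original 3-point DFT: [-2, 1.0000+1.7321i, 1.0000-1.7321i]
Zero-padded 7-point DFT provides frequency interpolation.

DFT_7([x, 0, ...]) = [-2, -1.2470+1.5637i, 0.4450+1.9499i, 1.8019+0.8678i, 1.8019-0.8678i, 0.4450-1.9499i, -1.2470-1.5637i]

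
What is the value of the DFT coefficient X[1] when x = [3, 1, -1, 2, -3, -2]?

X[1] = Σ(n=0 to 5) x[n] · ω_6^(1n) where ω_6 = e^(-2πi/6)
= (3)·ω_6^0 + (1)·ω_6^1 + (-1)·ω_6^2 + (2)·ω_6^3 + (-3)·ω_6^4 + (-2)·ω_6^5

X[1] = 2.5000-4.3301i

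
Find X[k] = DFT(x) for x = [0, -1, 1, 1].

X[k] = Σ(n=0 to 3) x[n] · ω_4^(nk)
where ω_4 = e^(-2πi/4)

Computing each X[k]:
X[0] = 1
X[1] = -1+2i
X[2] = 1
X[3] = -1-2i

X = [1, -1+2i, 1, -1-2i]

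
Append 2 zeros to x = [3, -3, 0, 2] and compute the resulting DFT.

Original 4-point DFT: [2, 3+5i, 4, 3-5i]
Zero-padded 6-point DFT provides frequency interpolation.

DFT_6([x, 0, ...]) = [2, -0.5000+2.5981i, 6.5000+2.5981i, 4, 6.5000-2.5981i, -0.5000-2.5981i]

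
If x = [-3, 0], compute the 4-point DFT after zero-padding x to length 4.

Original 2-point DFT: [-3, -3]
Zero-padded 4-point DFT provides frequency interpolation.

DFT_4([x, 0, ...]) = [-3, -3, -3, -3]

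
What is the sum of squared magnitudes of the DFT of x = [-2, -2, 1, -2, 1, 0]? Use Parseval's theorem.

Parseval: Σ|x[n]|² = (1/N)Σ|X[k]|², so Σ|X[k]|² = N·Σ|x[n]|² = 6·14.0000

Σ|X[k]|² = N·Σ|x[n]|² = 6·14.0000 = 84.0000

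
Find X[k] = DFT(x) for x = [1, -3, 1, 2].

X[k] = Σ(n=0 to 3) x[n] · ω_4^(nk)
where ω_4 = e^(-2πi/4)

Computing each X[k]:
X[0] = 1
X[1] = 5i
X[2] = 3
X[3] = -5i

X = [1, 5i, 3, -5i]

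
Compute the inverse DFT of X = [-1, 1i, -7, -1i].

x[n] = (1/4) Σ(k=0 to 3) X[k] · e^(2πikn/4)

Computing each x[n]:
x[0] = -2
x[1] = 1
x[2] = -2
x[3] = 2

x = [-2, 1, -2, 2]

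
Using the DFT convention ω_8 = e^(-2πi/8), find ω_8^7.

ω_8^7 = e^(-2πi·7/8)
= cos(-2π·7/8) + i·sin(-2π·7/8)
= cos(-14π/8) + i·sin(-14π/8)

ω_8^7 = cos(-14π/8) + i·sin(-14π/8) = 0.7071+0.7071i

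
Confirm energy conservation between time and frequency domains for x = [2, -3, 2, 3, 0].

Time domain:
Σ|x[n]|² = |2|² + |-3|² + |2|² + |3|² + |0|² = 26.0000

Frequency domain:
(1/5)Σ|X[k]|² = (1/5)(|4|² + |-2.9721+3.4410i|² + |5.9721+0.8123i|² + |5.9721-0.8123i|² + |-2.9721-3.4410i|²) = (1/5)·130.0000 = 26.0000

Both sides agree, confirming Parseval's theorem.

Σ|x[n]|² = (1/N)Σ|X[k]|² = 26.0000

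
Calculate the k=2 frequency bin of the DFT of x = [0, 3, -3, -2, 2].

X[2] = Σ(n=0 to 4) x[n] · ω_5^(2n) where ω_5 = e^(-2πi/5)
= (0)·ω_5^0 + (3)·ω_5^2 + (-3)·ω_5^4 + (-2)·ω_5^6 + (2)·ω_5^8

X[2] = -5.5902-1.5388i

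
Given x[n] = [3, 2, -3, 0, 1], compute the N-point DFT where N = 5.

X[k] = Σ(n=0 to 4) x[n] · ω_5^(nk)
where ω_5 = e^(-2πi/5)

Computing each X[k]:
X[0] = 3
X[1] = 6.3541+0.8123i
X[2] = -0.3541-3.4410i
X[3] = -0.3541+3.4410i
X[4] = 6.3541-0.8123i

X = [3, 6.3541+0.8123i, -0.3541-3.4410i, -0.3541+3.4410i, 6.3541-0.8123i]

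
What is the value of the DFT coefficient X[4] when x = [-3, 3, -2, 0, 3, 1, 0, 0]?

X[4] = Σ(n=0 to 7) x[n] · ω_8^(4n) where ω_8 = e^(-2πi/8)
= (-3)·ω_8^0 + (3)·ω_8^4 + (-2)·ω_8^8 + (0)·ω_8^12 + (3)·ω_8^16 + (1)·ω_8^20 + (0)·ω_8^24 + (0)·ω_8^28

X[4] = -6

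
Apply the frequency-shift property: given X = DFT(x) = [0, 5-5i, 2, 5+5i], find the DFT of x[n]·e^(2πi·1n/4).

Modulation property: DFT(ω_4^(-1n)·x[n]) = X[(k-1) mod 4], so circularly shift X by 1 positions.

X[k-1] = [5+5i, 0, 5-5i, 2]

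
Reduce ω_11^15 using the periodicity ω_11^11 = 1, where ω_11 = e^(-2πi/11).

Since ω_11^11 = 1, powers reduce modulo 11.
15 mod 11 = 4
So ω_11^15 = ω_11^4 = e^(-2πi·4/11)

ω_11^15 = ω_11^4 = -0.6549-0.7557i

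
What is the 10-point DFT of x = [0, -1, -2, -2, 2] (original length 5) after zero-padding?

Original 5-point DFT: [-3, 3.5451+2.8532i, -2.0451+1.7634i, -2.0451-1.7634i, 3.5451-2.8532i]
Zero-padded 10-point DFT provides frequency interpolation.

DFT_10([x, 0, ...]) = [-3, -2.4271+3.2164i, 3.5451+2.8532i, 0.9271-3.3022i, -2.0451+1.7634i, 3, -2.0451-1.7634i, 0.9271+3.3022i, 3.5451-2.8532i, -2.4271-3.2164i]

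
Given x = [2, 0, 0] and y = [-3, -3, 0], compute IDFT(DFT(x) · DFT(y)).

(x ⊛ y)[n] = Σ(m=0 to 2) x[m] · y[(n-m) mod 3]

Computing each output sample:
(x ⊛ y)[0] = -6
(x ⊛ y)[1] = -6
(x ⊛ y)[2] = 0

x ⊛ y = [-6, -6, 0]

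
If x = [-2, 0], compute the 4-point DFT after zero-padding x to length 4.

Original 2-point DFT: [-2, -2]
Zero-padded 4-point DFT provides frequency interpolation.

DFT_4([x, 0, ...]) = [-2, -2, -2, -2]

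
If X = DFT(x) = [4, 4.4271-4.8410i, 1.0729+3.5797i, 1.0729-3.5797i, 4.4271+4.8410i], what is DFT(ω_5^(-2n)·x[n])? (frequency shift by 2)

Modulation property: DFT(ω_5^(-2n)·x[n]) = X[(k-2) mod 5], so circularly shift X by 2 positions.

X[k-2] = [1.0729-3.5797i, 4.4271+4.8410i, 4, 4.4271-4.8410i, 1.0729+3.5797i]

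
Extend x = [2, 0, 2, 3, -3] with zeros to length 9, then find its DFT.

Original 5-point DFT: [4, -2.9721-2.2654i, 5.9721-2.7144i, 5.9721+2.7144i, -2.9721+2.2654i]
Zero-padded 9-point DFT provides frequency interpolation.

DFT_9([x, 0, ...]) = [4, 3.6664-3.5416i, -3.6775-0.0143i, 5.5000+4.3301i, 1.5111-4.2669i, 1.5111+4.2669i, 5.5000-4.3301i, -3.6775+0.0143i, 3.6664+3.5416i]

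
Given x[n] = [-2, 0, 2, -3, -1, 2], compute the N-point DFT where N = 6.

X[k] = Σ(n=0 to 5) x[n] · ω_6^(nk)
where ω_6 = e^(-2πi/6)

Computing each X[k]:
X[0] = -2
X[1] = 1.5000-0.8660i
X[2] = -6.5000+4.3301i
X[3] = 0
X[4] = -6.5000-4.3301i
X[5] = 1.5000+0.8660i

X = [-2, 1.5000-0.8660i, -6.5000+4.3301i, 0, -6.5000-4.3301i, 1.5000+0.8660i]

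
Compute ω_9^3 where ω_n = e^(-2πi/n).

ω_9^3 = e^(-2πi·3/9)
= cos(-2π·3/9) + i·sin(-2π·3/9)
= cos(-6π/9) + i·sin(-6π/9)

ω_9^3 = cos(-6π/9) + i·sin(-6π/9) = -0.5000-0.8660i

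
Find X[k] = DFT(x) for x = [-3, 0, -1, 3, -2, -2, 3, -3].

X[k] = Σ(n=0 to 7) x[n] · ω_8^(nk)
where ω_8 = e^(-2πi/8)

Computing each X[k]:
X[0] = -5
X[1] = -3.8284-1.6569i
X[2] = -7+2i
X[3] = 1.8284-9.6569i
X[4] = -1
X[5] = 1.8284+9.6569i
X[6] = -7-2i
X[7] = -3.8284+1.6569i

X = [-5, -3.8284-1.6569i, -7+2i, 1.8284-9.6569i, -1, 1.8284+9.6569i, -7-2i, -3.8284+1.6569i]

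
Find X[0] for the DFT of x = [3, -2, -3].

X[0] = Σ(n=0 to 2) x[n] · ω_3^0 = Σ x[n]
= (3) + (-2) + (-3)

X[0] = -2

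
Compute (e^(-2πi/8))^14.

Since ω_8^8 = 1, powers reduce modulo 8.
14 mod 8 = 6
So ω_8^14 = ω_8^6 = e^(-2πi·6/8)

ω_8^14 = ω_8^6 = 1i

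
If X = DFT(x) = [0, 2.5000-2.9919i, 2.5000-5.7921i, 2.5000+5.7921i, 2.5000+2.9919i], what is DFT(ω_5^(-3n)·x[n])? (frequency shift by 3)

Modulation property: DFT(ω_5^(-3n)·x[n]) = X[(k-3) mod 5], so circularly shift X by 3 positions.

X[k-3] = [2.5000-5.7921i, 2.5000+5.7921i, 2.5000+2.9919i, 0, 2.5000-2.9919i]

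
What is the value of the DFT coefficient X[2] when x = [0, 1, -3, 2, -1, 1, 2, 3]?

X[2] = Σ(n=0 to 7) x[n] · ω_8^(2n) where ω_8 = e^(-2πi/8)
= (0)·ω_8^0 + (1)·ω_8^2 + (-3)·ω_8^4 + (2)·ω_8^6 + (-1)·ω_8^8 + (1)·ω_8^10 + (2)·ω_8^12 + (3)·ω_8^14

X[2] = 3i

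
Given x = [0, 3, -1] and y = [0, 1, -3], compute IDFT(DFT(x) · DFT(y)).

(x ⊛ y)[n] = Σ(m=0 to 2) x[m] · y[(n-m) mod 3]

Computing each output sample:
(x ⊛ y)[0] = -10
(x ⊛ y)[1] = 3
(x ⊛ y)[2] = 3

x ⊛ y = [-10, 3, 3]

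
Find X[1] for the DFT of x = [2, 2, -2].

X[1] = Σ(n=0 to 2) x[n] · ω_3^(1n) where ω_3 = e^(-2πi/3)
= (2)·ω_3^0 + (2)·ω_3^1 + (-2)·ω_3^2

X[1] = 2.0000-3.4641i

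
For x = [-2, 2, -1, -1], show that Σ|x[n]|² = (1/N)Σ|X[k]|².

Time domain:
Σ|x[n]|² = |-2|² + |2|² + |-1|² + |-1|² = 10.0000

Frequency domain:
(1/4)Σ|X[k]|² = (1/4)(|-2|² + |-1-3i|² + |-4|² + |-1+3i|²) = (1/4)·40.0000 = 10.0000

Both sides agree, confirming Parseval's theorem.

Σ|x[n]|² = (1/N)Σ|X[k]|² = 10.0000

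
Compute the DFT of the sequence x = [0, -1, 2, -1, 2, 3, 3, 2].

X[k] = Σ(n=0 to 7) x[n] · ω_8^(nk)
where ω_8 = e^(-2πi/8)

Computing each X[k]:
X[0] = 10
X[1] = -2.7071+5.9497i
X[2] = -3-1i
X[3] = -1.2929+3.9497i
X[4] = 4
X[5] = -1.2929-3.9497i
X[6] = -3+1i
X[7] = -2.7071-5.9497i

X = [10, -2.7071+5.9497i, -3-1i, -1.2929+3.9497i, 4, -1.2929-3.9497i, -3+1i, -2.7071-5.9497i]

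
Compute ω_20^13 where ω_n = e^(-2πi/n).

ω_20^13 = e^(-2πi·13/20)
= cos(-2π·13/20) + i·sin(-2π·13/20)
= cos(-26π/20) + i·sin(-26π/20)

ω_20^13 = cos(-26π/20) + i·sin(-26π/20) = -0.5878+0.8090i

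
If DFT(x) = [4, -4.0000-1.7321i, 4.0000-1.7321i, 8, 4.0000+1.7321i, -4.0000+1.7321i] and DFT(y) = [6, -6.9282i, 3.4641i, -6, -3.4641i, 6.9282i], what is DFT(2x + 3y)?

By linearity: DFT(2x + 3y) = 2·DFT(x) + 3·DFT(y)
= 2·[4, -4.0000-1.7321i, 4.0000-1.7321i, 8, 4.0000+1.7321i, -4.0000+1.7321i] + 3·[6, -6.9282i, 3.4641i, -6, -3.4641i, 6.9282i]

Computing element-wise:
Z[0] = 2·(4) + 3·(6) = 26
Z[1] = 2·(-4.0000-1.7321i) + 3·(-6.9282i) = -8.0000-24.2488i
Z[2] = 2·(4.0000-1.7321i) + 3·(3.4641i) = 8.0000+6.9281i
Z[3] = 2·(8) + 3·(-6) = -2
Z[4] = 2·(4.0000+1.7321i) + 3·(-3.4641i) = 8.0000-6.9281i
Z[5] = 2·(-4.0000+1.7321i) + 3·(6.9282i) = -8.0000+24.2488i

DFT(2x + 3y) = 2·X + 3·Y = [26, -8.0000-24.2488i, 8.0000+6.9281i, -2, 8.0000-6.9281i, -8.0000+24.2488i]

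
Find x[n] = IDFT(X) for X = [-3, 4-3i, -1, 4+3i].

x[n] = (1/4) Σ(k=0 to 3) X[k] · e^(2πikn/4)

Computing each x[n]:
x[0] = 1
x[1] = 1
x[2] = -3
x[3] = -2

x = [1, 1, -3, -2]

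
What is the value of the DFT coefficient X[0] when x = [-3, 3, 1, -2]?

X[0] = Σ(n=0 to 3) x[n] · ω_4^0 = Σ x[n]
= (-3) + (3) + (1) + (-2)

X[0] = -1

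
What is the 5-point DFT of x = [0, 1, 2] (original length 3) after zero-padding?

Original 3-point DFT: [3, -1.5000+0.8660i, -1.5000-0.8660i]
Zero-padded 5-point DFT provides frequency interpolation.

DFT_5([x, 0, ...]) = [3, -1.3090-2.1266i, -0.1910+1.3143i, -0.1910-1.3143i, -1.3090+2.1266i]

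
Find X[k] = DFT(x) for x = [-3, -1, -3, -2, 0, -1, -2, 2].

X[k] = Σ(n=0 to 7) x[n] · ω_8^(nk)
where ω_8 = e^(-2πi/8)

Computing each X[k]:
X[0] = -10
X[1] = -0.1716+3.8284i
X[2] = 2+2i
X[3] = -5.8284+1.8284i
X[4] = -6
X[5] = -5.8284-1.8284i
X[6] = 2-2i
X[7] = -0.1716-3.8284i

X = [-10, -0.1716+3.8284i, 2+2i, -5.8284+1.8284i, -6, -5.8284-1.8284i, 2-2i, -0.1716-3.8284i]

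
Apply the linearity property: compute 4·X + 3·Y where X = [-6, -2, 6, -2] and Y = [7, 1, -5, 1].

By linearity: DFT(4x + 3y) = 4·DFT(x) + 3·DFT(y)
= 4·[-6, -2, 6, -2] + 3·[7, 1, -5, 1]

Computing element-wise:
Z[0] = 4·(-6) + 3·(7) = -3
Z[1] = 4·(-2) + 3·(1) = -5
Z[2] = 4·(6) + 3·(-5) = 9
Z[3] = 4·(-2) + 3·(1) = -5

DFT(4x + 3y) = 4·X + 3·Y = [-3, -5, 9, -5]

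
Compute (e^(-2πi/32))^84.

Since ω_32^32 = 1, powers reduce modulo 32.
84 mod 32 = 20
So ω_32^84 = ω_32^20 = e^(-2πi·20/32)

ω_32^84 = ω_32^20 = -0.7071+0.7071i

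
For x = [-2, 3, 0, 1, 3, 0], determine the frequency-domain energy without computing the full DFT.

Parseval: Σ|x[n]|² = (1/N)Σ|X[k]|², so Σ|X[k]|² = N·Σ|x[n]|² = 6·23.0000

Σ|X[k]|² = N·Σ|x[n]|² = 6·23.0000 = 138.0000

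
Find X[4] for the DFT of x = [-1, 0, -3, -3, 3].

X[4] = Σ(n=0 to 4) x[n] · ω_5^(4n) where ω_5 = e^(-2πi/5)
= (-1)·ω_5^0 + (0)·ω_5^4 + (-3)·ω_5^8 + (-3)·ω_5^12 + (3)·ω_5^16

X[4] = 4.7812-2.8532i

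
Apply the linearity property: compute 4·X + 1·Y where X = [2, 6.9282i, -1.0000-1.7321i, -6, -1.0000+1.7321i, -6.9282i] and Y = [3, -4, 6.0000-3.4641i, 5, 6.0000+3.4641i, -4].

By linearity: DFT(4x + 1y) = 4·DFT(x) + 1·DFT(y)
= 4·[2, 6.9282i, -1.0000-1.7321i, -6, -1.0000+1.7321i, -6.9282i] + 1·[3, -4, 6.0000-3.4641i, 5, 6.0000+3.4641i, -4]

Computing element-wise:
Z[0] = 4·(2) + 1·(3) = 11
Z[1] = 4·(6.9282i) + 1·(-4) = -4.0000+27.7128i
Z[2] = 4·(-1.0000-1.7321i) + 1·(6.0000-3.4641i) = 2.0000-10.3925i
Z[3] = 4·(-6) + 1·(5) = -19
Z[4] = 4·(-1.0000+1.7321i) + 1·(6.0000+3.4641i) = 2.0000+10.3925i
Z[5] = 4·(-6.9282i) + 1·(-4) = -4.0000-27.7128i

DFT(4x + 1y) = 4·X + 1·Y = [11, -4.0000+27.7128i, 2.0000-10.3925i, -19, 2.0000+10.3925i, -4.0000-27.7128i]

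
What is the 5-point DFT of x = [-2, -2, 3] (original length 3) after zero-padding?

Original 3-point DFT: [-1, -2.5000+4.3301i, -2.5000-4.3301i]
Zero-padded 5-point DFT provides frequency interpolation.

DFT_5([x, 0, ...]) = [-1, -5.0451+0.1388i, 0.5451+4.0287i, 0.5451-4.0287i, -5.0451-0.1388i]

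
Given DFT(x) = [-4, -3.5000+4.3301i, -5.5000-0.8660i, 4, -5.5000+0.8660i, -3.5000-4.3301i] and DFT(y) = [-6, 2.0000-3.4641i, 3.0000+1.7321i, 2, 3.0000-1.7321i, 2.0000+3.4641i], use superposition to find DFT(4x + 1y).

By linearity: DFT(4x + 1y) = 4·DFT(x) + 1·DFT(y)
= 4·[-4, -3.5000+4.3301i, -5.5000-0.8660i, 4, -5.5000+0.8660i, -3.5000-4.3301i] + 1·[-6, 2.0000-3.4641i, 3.0000+1.7321i, 2, 3.0000-1.7321i, 2.0000+3.4641i]

Computing element-wise:
Z[0] = 4·(-4) + 1·(-6) = -22
Z[1] = 4·(-3.5000+4.3301i) + 1·(2.0000-3.4641i) = -12.0000+13.8563i
Z[2] = 4·(-5.5000-0.8660i) + 1·(3.0000+1.7321i) = -19.0000-1.7319i
Z[3] = 4·(4) + 1·(2) = 18
Z[4] = 4·(-5.5000+0.8660i) + 1·(3.0000-1.7321i) = -19.0000+1.7319i
Z[5] = 4·(-3.5000-4.3301i) + 1·(2.0000+3.4641i) = -12.0000-13.8563i

DFT(4x + 1y) = 4·X + 1·Y = [-22, -12.0000+13.8563i, -19.0000-1.7319i, 18, -19.0000+1.7319i, -12.0000-13.8563i]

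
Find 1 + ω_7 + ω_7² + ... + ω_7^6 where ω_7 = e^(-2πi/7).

Sum of all nth roots of unity equals 0 for n > 1 (geometric series with r ≠ 1).

0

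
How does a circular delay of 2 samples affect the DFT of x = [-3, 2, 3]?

Time shift by 2: X_shifted[k] = ω_3^(2k) · X[k]
Shifted x = [2, 3, -3]

DFT(x[n-2]) = [2, 2.0000-5.1962i, 2.0000+5.1962i]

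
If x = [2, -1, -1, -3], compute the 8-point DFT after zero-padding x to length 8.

Original 4-point DFT: [-3, 3-2i, 5, 3+2i]
Zero-padded 8-point DFT provides frequency interpolation.

DFT_8([x, 0, ...]) = [-3, 3.4142+3.8284i, 3-2i, 0.5858+1.8284i, 5, 0.5858-1.8284i, 3+2i, 3.4142-3.8284i]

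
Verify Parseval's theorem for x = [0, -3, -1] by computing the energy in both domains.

Time domain:
Σ|x[n]|² = |0|² + |-3|² + |-1|² = 10.0000

Frequency domain:
(1/3)Σ|X[k]|² = (1/3)(|-4|² + |2.0000+1.7321i|² + |2.0000-1.7321i|²) = (1/3)·30.0000 = 10.0000

Both sides agree, confirming Parseval's theorem.

Σ|x[n]|² = (1/N)Σ|X[k]|² = 10.0000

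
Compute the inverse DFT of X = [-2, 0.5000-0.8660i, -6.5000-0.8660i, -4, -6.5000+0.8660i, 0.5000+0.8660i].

x[n] = (1/6) Σ(k=0 to 5) X[k] · e^(2πikn/6)

Computing each x[n]:
x[0] = -3
x[1] = 2
x[2] = 0
x[3] = -2
x[4] = 0
x[5] = 1

x = [-3, 2, 0, -2, 0, 1]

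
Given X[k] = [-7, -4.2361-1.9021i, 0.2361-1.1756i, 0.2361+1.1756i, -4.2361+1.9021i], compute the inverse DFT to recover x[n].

x[n] = (1/5) Σ(k=0 to 4) X[k] · e^(2πikn/5)

Computing each x[n]:
x[0] = -3
x[1] = -1
x[2] = 0
x[3] = 0
x[4] = -3

x = [-3, -1, 0, 0, -3]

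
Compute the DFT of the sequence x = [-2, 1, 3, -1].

X[k] = Σ(n=0 to 3) x[n] · ω_4^(nk)
where ω_4 = e^(-2πi/4)

Computing each X[k]:
X[0] = 1
X[1] = -5-2i
X[2] = 1
X[3] = -5+2i

X = [1, -5-2i, 1, -5+2i]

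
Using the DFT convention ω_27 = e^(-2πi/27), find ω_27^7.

ω_27^7 = e^(-2πi·7/27)
= cos(-2π·7/27) + i·sin(-2π·7/27)
= cos(-14π/27) + i·sin(-14π/27)

ω_27^7 = cos(-14π/27) + i·sin(-14π/27) = -0.0581-0.9983i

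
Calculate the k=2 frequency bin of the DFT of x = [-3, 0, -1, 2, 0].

X[2] = Σ(n=0 to 4) x[n] · ω_5^(2n) where ω_5 = e^(-2πi/5)
= (-3)·ω_5^0 + (0)·ω_5^2 + (-1)·ω_5^4 + (2)·ω_5^6 + (0)·ω_5^8

X[2] = -2.6910-2.8532i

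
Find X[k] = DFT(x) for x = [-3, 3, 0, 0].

X[k] = Σ(n=0 to 3) x[n] · ω_4^(nk)
where ω_4 = e^(-2πi/4)

Computing each X[k]:
X[0] = 0
X[1] = -3-3i
X[2] = -6
X[3] = -3+3i

X = [0, -3-3i, -6, -3+3i]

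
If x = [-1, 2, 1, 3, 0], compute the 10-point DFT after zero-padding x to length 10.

Original 5-point DFT: [5, -3.6180-0.7265i, -1.3820-3.0777i, -1.3820+3.0777i, -3.6180+0.7265i]
Zero-padded 10-point DFT provides frequency interpolation.

DFT_10([x, 0, ...]) = [5, -4.9798i, -3.6180-0.7265i, 0.4490i, -1.3820-3.0777i, -5, -1.3820+3.0777i, -0.4490i, -3.6180+0.7265i, 4.9798i]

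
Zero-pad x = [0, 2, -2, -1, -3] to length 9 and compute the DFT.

Original 5-point DFT: [-4, 2.1180-4.1675i, -0.1180-3.8900i, -0.1180+3.8900i, 2.1180+4.1675i]
Zero-padded 9-point DFT provides frequency interpolation.

DFT_9([x, 0, ...]) = [-4, 4.5039+2.5761i, 0.4285-4.0800i, 0.5000-0.8660i, -3.4324-4.0580i, -3.4324+4.0580i, 0.5000+0.8660i, 0.4285+4.0800i, 4.5039-2.5761i]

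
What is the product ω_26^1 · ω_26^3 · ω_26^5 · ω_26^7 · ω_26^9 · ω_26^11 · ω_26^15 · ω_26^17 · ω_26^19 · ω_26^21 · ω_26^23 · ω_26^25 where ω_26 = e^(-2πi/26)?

The primitive 26th roots of unity are ω_26^k for k coprime to 26: k ∈ {1, 3, 5, 7, 9, 11, 15, 17, 19, 21, 23, 25}
Their product equals the constant term of the cyclotomic polynomial Φ_26(x) up to sign.
For n ≥ 3, the product of all primitive nth roots of unity is 1. (For n=1 it is 1; for n=2 it is -1.)

1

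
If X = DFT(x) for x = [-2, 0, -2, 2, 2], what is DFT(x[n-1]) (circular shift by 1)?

Time shift by 1: X_shifted[k] = ω_5^(1k) · X[k]
Shifted x = [2, -2, 0, -2, 2]

DFT(x[n-1]) = [0, 3.6180+2.6287i, 1.3820+4.2533i, 1.3820-4.2533i, 3.6180-2.6287i]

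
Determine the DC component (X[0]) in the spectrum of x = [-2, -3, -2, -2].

X[0] = Σ(n=0 to 3) x[n] · ω_4^0 = Σ x[n]
= (-2) + (-3) + (-2) + (-2)

X[0] = -9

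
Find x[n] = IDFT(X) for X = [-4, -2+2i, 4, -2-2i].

x[n] = (1/4) Σ(k=0 to 3) X[k] · e^(2πikn/4)

Computing each x[n]:
x[0] = -1
x[1] = -3
x[2] = 1
x[3] = -1

x = [-1, -3, 1, -1]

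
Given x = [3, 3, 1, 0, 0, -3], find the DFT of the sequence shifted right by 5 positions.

Time shift by 5: X_shifted[k] = ω_6^(5k) · X[k]
Shifted x = [3, 1, 0, 0, -3, 3]

DFT(x[n-5]) = [4, 6.5000-0.8660i, 2.5000+4.3301i, -4, 2.5000-4.3301i, 6.5000+0.8660i]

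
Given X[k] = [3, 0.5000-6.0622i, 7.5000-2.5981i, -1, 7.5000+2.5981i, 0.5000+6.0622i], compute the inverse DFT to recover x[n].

x[n] = (1/6) Σ(k=0 to 5) X[k] · e^(2πikn/6)

Computing each x[n]:
x[0] = 3
x[1] = 2
x[2] = 0
x[3] = 3
x[4] = -2
x[5] = -3

x = [3, 2, 0, 3, -2, -3]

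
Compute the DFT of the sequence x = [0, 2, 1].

X[k] = Σ(n=0 to 2) x[n] · ω_3^(nk)
where ω_3 = e^(-2πi/3)

Computing each X[k]:
X[0] = 3
X[1] = -1.5000-0.8660i
X[2] = -1.5000+0.8660i

X = [3, -1.5000-0.8660i, -1.5000+0.8660i]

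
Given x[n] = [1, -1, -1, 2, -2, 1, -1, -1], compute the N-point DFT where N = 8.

X[k] = Σ(n=0 to 7) x[n] · ω_8^(nk)
where ω_8 = e^(-2πi/8)

Computing each X[k]:
X[0] = -2
X[1] = -0.5355-0.7071i
X[2] = 1+1i
X[3] = 6.5355-0.7071i
X[4] = -4
X[5] = 6.5355+0.7071i
X[6] = 1-1i
X[7] = -0.5355+0.7071i

X = [-2, -0.5355-0.7071i, 1+1i, 6.5355-0.7071i, -4, 6.5355+0.7071i, 1-1i, -0.5355+0.7071i]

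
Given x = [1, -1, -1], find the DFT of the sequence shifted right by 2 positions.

Time shift by 2: X_shifted[k] = ω_3^(2k) · X[k]
Shifted x = [-1, -1, 1]

DFT(x[n-2]) = [-1, -1.0000+1.7321i, -1.0000-1.7321i]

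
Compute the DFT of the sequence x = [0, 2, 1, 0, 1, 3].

X[k] = Σ(n=0 to 5) x[n] · ω_6^(nk)
where ω_6 = e^(-2πi/6)

Computing each X[k]:
X[0] = 7
X[1] = 1.5000+0.8660i
X[2] = -3.5000+0.8660i
X[3] = -3
X[4] = -3.5000-0.8660i
X[5] = 1.5000-0.8660i

X = [7, 1.5000+0.8660i, -3.5000+0.8660i, -3, -3.5000-0.8660i, 1.5000-0.8660i]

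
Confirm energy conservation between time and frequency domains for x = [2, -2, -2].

Time domain:
Σ|x[n]|² = |2|² + |-2|² + |-2|² = 12.0000

Frequency domain:
(1/3)Σ|X[k]|² = (1/3)(|-2|² + |4|² + |4|²) = (1/3)·36.0000 = 12.0000

Both sides agree, confirming Parseval's theorem.

Σ|x[n]|² = (1/N)Σ|X[k]|² = 12.0000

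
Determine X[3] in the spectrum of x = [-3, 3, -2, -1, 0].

X[3] = Σ(n=0 to 4) x[n] · ω_5^(3n) where ω_5 = e^(-2πi/5)
= (-3)·ω_5^0 + (3)·ω_5^3 + (-2)·ω_5^6 + (-1)·ω_5^9 + (0)·ω_5^12

X[3] = -6.3541+2.7144i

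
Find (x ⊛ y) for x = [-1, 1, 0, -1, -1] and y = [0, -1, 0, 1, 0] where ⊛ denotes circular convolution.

(x ⊛ y)[n] = Σ(m=0 to 4) x[m] · y[(n-m) mod 5]

Computing each output sample:
(x ⊛ y)[0] = 1
(x ⊛ y)[1] = 0
(x ⊛ y)[2] = -2
(x ⊛ y)[3] = -1
(x ⊛ y)[4] = 2

x ⊛ y = [1, 0, -2, -1, 2]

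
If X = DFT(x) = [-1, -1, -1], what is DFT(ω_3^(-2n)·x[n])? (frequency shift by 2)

Modulation property: DFT(ω_3^(-2n)·x[n]) = X[(k-2) mod 3], so circularly shift X by 2 positions.

X[k-2] = [-1, -1, -1]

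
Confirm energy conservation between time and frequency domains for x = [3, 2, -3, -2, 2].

Time domain:
Σ|x[n]|² = |3|² + |2|² + |-3|² + |-2|² + |2|² = 30.0000

Frequency domain:
(1/5)Σ|X[k]|² = (1/5)(|2|² + |8.2812+0.5878i|² + |-1.7812-0.9511i|² + |-1.7812+0.9511i|² + |8.2812-0.5878i|²) = (1/5)·150.0000 = 30.0000

Both sides agree, confirming Parseval's theorem.

Σ|x[n]|² = (1/N)Σ|X[k]|² = 30.0000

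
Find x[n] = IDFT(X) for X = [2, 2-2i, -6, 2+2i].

x[n] = (1/4) Σ(k=0 to 3) X[k] · e^(2πikn/4)

Computing each x[n]:
x[0] = 0
x[1] = 3
x[2] = -2
x[3] = 1

x = [0, 3, -2, 1]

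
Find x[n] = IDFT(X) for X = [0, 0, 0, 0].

x[n] = (1/4) Σ(k=0 to 3) X[k] · e^(2πikn/4)

Computing each x[n]:
x[0] = 0
x[1] = 0
x[2] = 0
x[3] = 0

x = [0, 0, 0, 0]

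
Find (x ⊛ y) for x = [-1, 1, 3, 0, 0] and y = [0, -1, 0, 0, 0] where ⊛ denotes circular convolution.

(x ⊛ y)[n] = Σ(m=0 to 4) x[m] · y[(n-m) mod 5]

Computing each output sample:
(x ⊛ y)[0] = 0
(x ⊛ y)[1] = 1
(x ⊛ y)[2] = -1
(x ⊛ y)[3] = -3
(x ⊛ y)[4] = 0

x ⊛ y = [0, 1, -1, -3, 0]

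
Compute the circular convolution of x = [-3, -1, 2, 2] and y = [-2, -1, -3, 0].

(x ⊛ y)[n] = Σ(m=0 to 3) x[m] · y[(n-m) mod 4]

Computing each output sample:
(x ⊛ y)[0] = -2
(x ⊛ y)[1] = -1
(x ⊛ y)[2] = 6
(x ⊛ y)[3] = -3

x ⊛ y = [-2, -1, 6, -3]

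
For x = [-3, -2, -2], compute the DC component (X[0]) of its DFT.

X[0] = Σ(n=0 to 2) x[n] · ω_3^0 = Σ x[n]
= (-3) + (-2) + (-2)

X[0] = -7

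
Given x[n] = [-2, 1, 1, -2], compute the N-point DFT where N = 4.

X[k] = Σ(n=0 to 3) x[n] · ω_4^(nk)
where ω_4 = e^(-2πi/4)

Computing each X[k]:
X[0] = -2
X[1] = -3-3i
X[2] = 0
X[3] = -3+3i

X = [-2, -3-3i, 0, -3+3i]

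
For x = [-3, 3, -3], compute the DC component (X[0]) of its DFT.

X[0] = Σ(n=0 to 2) x[n] · ω_3^0 = Σ x[n]
= (-3) + (3) + (-3)

X[0] = -3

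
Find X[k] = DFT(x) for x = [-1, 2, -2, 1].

X[k] = Σ(n=0 to 3) x[n] · ω_4^(nk)
where ω_4 = e^(-2πi/4)

Computing each X[k]:
X[0] = 0
X[1] = 1-1i
X[2] = -6
X[3] = 1+1i

X = [0, 1-1i, -6, 1+1i]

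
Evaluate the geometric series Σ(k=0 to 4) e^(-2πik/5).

Sum of all nth roots of unity equals 0 for n > 1 (geometric series with r ≠ 1).

0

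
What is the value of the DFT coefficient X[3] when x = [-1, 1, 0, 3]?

X[3] = Σ(n=0 to 3) x[n] · ω_4^(3n) where ω_4 = e^(-2πi/4)
= (-1)·ω_4^0 + (1)·ω_4^3 + (0)·ω_4^6 + (3)·ω_4^9

X[3] = -1-2i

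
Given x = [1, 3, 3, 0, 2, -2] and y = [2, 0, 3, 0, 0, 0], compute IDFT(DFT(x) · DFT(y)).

(x ⊛ y)[n] = Σ(m=0 to 5) x[m] · y[(n-m) mod 6]

Computing each output sample:
(x ⊛ y)[0] = 8
(x ⊛ y)[1] = 0
(x ⊛ y)[2] = 9
(x ⊛ y)[3] = 9
(x ⊛ y)[4] = 13
(x ⊛ y)[5] = -4

x ⊛ y = [8, 0, 9, 9, 13, -4]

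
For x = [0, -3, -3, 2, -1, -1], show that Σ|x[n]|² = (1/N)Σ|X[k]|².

Time domain:
Σ|x[n]|² = |0|² + |-3|² + |-3|² + |2|² + |-1|² + |-1|² = 24.0000

Frequency domain:
(1/6)Σ|X[k]|² = (1/6)(|-6|² + |-2.0000+3.4641i|² + |6|² + |-2|² + |6|² + |-2.0000-3.4641i|²) = (1/6)·144.0000 = 24.0000

Both sides agree, confirming Parseval's theorem.

Σ|x[n]|² = (1/N)Σ|X[k]|² = 24.0000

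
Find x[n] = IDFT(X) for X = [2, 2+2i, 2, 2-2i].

x[n] = (1/4) Σ(k=0 to 3) X[k] · e^(2πikn/4)

Computing each x[n]:
x[0] = 2
x[1] = -1
x[2] = 0
x[3] = 1

x = [2, -1, 0, 1]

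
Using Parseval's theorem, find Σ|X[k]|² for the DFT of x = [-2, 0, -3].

Parseval: Σ|x[n]|² = (1/N)Σ|X[k]|², so Σ|X[k]|² = N·Σ|x[n]|² = 3·13.0000

Σ|X[k]|² = N·Σ|x[n]|² = 3·13.0000 = 39.0000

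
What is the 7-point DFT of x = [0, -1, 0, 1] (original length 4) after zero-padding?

Original 4-point DFT: [0, 2i, 0, -2i]
Zero-padded 7-point DFT provides frequency interpolation.

DFT_7([x, 0, ...]) = [0, -1.5245+0.3479i, 0.8460+1.7568i, 0.6784-0.5410i, 0.6784+0.5410i, 0.8460-1.7568i, -1.5245-0.3479i]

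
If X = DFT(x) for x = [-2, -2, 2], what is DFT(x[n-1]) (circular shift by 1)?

Time shift by 1: X_shifted[k] = ω_3^(1k) · X[k]
Shifted x = [2, -2, -2]

DFT(x[n-1]) = [-2, 4, 4]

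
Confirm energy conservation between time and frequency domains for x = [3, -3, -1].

Time domain:
Σ|x[n]|² = |3|² + |-3|² + |-1|² = 19.0000

Frequency domain:
(1/3)Σ|X[k]|² = (1/3)(|-1|² + |5.0000+1.7321i|² + |5.0000-1.7321i|²) = (1/3)·57.0000 = 19.0000

Both sides agree, confirming Parseval's theorem.

Σ|x[n]|² = (1/N)Σ|X[k]|² = 19.0000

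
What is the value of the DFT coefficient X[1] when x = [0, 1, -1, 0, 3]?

X[1] = Σ(n=0 to 4) x[n] · ω_5^(1n) where ω_5 = e^(-2πi/5)
= (0)·ω_5^0 + (1)·ω_5^1 + (-1)·ω_5^2 + (0)·ω_5^3 + (3)·ω_5^4

X[1] = 2.0451+2.4899i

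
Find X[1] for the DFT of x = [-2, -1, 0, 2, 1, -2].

X[1] = Σ(n=0 to 5) x[n] · ω_6^(1n) where ω_6 = e^(-2πi/6)
= (-2)·ω_6^0 + (-1)·ω_6^1 + (0)·ω_6^2 + (2)·ω_6^3 + (1)·ω_6^4 + (-2)·ω_6^5

X[1] = -6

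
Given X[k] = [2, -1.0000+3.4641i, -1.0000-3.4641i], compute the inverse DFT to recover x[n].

x[n] = (1/3) Σ(k=0 to 2) X[k] · e^(2πikn/3)

Computing each x[n]:
x[0] = 0
x[1] = -1
x[2] = 3

x = [0, -1, 3]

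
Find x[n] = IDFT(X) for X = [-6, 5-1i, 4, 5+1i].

x[n] = (1/4) Σ(k=0 to 3) X[k] · e^(2πikn/4)

Computing each x[n]:
x[0] = 2
x[1] = -2
x[2] = -3
x[3] = -3

x = [2, -2, -3, -3]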